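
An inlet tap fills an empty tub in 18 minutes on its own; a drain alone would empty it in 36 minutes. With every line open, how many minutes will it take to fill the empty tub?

36 minutes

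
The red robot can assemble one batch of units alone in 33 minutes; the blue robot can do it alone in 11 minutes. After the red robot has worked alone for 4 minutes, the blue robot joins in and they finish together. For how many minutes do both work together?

29/4 minutes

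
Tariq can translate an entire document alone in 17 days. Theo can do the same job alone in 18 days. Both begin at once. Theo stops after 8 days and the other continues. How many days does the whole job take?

In the first 8 days the combined rate is 35/306, so 140/153 of the job is done, leaving 13/153.
After Theo leaves the rate is 1/17 per day; the remaining 13/153 takes 13/9 days.
Total = 8 + 13/9 = 85/9 days.

85/9 days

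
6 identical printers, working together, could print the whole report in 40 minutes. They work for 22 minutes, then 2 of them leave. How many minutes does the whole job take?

One printer does 1/240 of the job per minute.
After 22 minutes with 6 printers, 11/20 is done (9/20 left).
With 4 printers the rate is 4/240 = 1/60, so the rest takes 9/20 ÷ 1/60 = 27 minutes.
Total = 22 + 27 = 49 minutes.

49 minutes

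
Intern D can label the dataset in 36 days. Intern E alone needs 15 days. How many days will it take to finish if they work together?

180/17 days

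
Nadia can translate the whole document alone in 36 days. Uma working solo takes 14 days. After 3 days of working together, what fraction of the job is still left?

Combined rate: 1/36 + 1/14 = (7 + 18)/252 = 25/252 per day.
In 3 days they complete 3·25/252 = 25/84 of the job.
So 59/84 remains.

59/84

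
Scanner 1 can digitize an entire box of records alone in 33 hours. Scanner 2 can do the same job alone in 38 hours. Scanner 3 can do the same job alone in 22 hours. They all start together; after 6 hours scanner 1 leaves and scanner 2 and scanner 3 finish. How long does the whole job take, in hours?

In the first 6 hours the combined rate is 64/627, so 128/209 of the job is done, leaving 81/209.
After scanner 1 leaves the rate is 15/209 per hour; the remaining 81/209 takes 27/5 hours.
Total = 6 + 27/5 = 57/5 hours.

57/5 hours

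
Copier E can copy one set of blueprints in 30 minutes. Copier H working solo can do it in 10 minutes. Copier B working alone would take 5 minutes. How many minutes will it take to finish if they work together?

3 minutes

Combined rate: 1/30 + 1/10 + 1/5 = (1 + 3 + 6)/30 = 10/30 = 1/3 per minute.
Time = 1 ÷ (1/3) = 3 minutes.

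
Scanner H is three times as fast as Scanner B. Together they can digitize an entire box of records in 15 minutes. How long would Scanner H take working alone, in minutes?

20 minutes

Let Scanner B's rate be r; then Scanner H's rate is 3r, so together (3 + 1)r = 4r = 1/15.
Thus r = 1/60 per minute.
Scanner B alone: 60 minutes; Scanner H alone: 20 minutes.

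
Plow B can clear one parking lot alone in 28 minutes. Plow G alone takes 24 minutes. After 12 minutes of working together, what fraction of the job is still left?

1/14

Combined rate: 1/28 + 1/24 = (6 + 7)/168 = 13/168 per minute.
In 12 minutes they complete 12·13/168 = 13/14 of the job.
So 1/14 remains.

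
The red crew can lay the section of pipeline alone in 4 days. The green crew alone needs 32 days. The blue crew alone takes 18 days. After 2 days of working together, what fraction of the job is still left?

47/144

Combined rate: 1/4 + 1/32 + 1/18 = (72 + 9 + 16)/288 = 97/288 per day.
In 2 days they complete 2·97/288 = 97/144 of the job.
So 47/144 remains.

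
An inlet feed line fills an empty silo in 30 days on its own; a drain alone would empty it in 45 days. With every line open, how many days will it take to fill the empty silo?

90 days

Net rate = 1/30 − 1/45 = (3 − 2)/90 = 1/90 per day.
Filling time = 1 ÷ (1/90) = 90 days.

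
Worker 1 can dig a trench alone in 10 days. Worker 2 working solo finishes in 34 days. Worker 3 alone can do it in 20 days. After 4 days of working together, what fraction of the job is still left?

Combined rate: 1/10 + 1/34 + 1/20 = (34 + 10 + 17)/340 = 61/340 per day.
In 4 days they complete 4·61/340 = 61/85 of the job.
So 24/85 remains.

24/85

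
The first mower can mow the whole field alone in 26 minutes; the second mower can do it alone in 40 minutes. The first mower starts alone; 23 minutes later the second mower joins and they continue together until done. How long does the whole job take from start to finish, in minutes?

In 23 minutes the first mower does 23/26 of the job, leaving 3/26.
The first mower and the second mower together work at 33/520 per minute, so finishing takes 3/26 ÷ 33/520 = 20/11 minutes.
Total time = 23 + 20/11 = 273/11 minutes.

273/11 minutes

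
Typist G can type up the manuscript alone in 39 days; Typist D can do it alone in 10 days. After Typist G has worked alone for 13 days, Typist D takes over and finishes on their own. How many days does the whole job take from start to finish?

59/3 days

In 13 days Typist G does 13/39 = 1/3 of the job, leaving 2/3.
Typist D works at 1/10 per day, so finishing takes 2/3 ÷ 1/10 = 20/3 days.
Total time = 13 + 20/3 = 59/3 days.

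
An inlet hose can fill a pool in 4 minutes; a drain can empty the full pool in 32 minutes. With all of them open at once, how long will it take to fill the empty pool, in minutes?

32/7 minutes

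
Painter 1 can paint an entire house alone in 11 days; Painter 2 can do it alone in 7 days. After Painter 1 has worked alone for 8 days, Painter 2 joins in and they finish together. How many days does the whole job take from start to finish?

55/6 days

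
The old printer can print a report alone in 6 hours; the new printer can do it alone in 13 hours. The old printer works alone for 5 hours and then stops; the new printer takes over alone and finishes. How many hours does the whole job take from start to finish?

43/6 hours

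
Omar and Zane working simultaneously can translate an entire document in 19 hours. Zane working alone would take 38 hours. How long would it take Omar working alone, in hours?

38 hours

Combined rate is 1/19 per hour.
Known contribution: 1/38 per hour.
So Omar's rate is 1/19 − 1/38 = 1/38, meaning 38 hours alone.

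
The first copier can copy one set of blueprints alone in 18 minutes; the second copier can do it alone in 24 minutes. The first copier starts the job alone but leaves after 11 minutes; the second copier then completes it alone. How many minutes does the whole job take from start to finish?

61/3 minutes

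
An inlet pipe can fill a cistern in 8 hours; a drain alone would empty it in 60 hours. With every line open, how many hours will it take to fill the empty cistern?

120/13 hours

Net rate = 1/8 − 1/60 = (15 − 2)/120 = 13/120 per hour.
Filling time = 1 ÷ (13/120) = 120/13 hours.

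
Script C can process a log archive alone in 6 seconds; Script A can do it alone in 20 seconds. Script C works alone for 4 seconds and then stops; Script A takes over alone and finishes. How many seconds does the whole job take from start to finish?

32/3 seconds

In 4 seconds Script C does 4/6 = 2/3 of the job, leaving 1/3.
Script A works at 1/20 per second, so finishing takes 1/3 ÷ 1/20 = 20/3 seconds.
Total time = 4 + 20/3 = 32/3 seconds.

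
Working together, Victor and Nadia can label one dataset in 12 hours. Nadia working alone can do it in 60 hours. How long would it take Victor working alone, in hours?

Combined rate is 1/12 per hour.
Known contribution: 1/60 per hour.
So Victor's rate is 1/12 − 1/60 = 1/15, meaning 15 hours alone.

15 hours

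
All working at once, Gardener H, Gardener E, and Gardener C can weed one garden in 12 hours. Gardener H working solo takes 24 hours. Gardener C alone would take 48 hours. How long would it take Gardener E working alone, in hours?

48 hours

Combined rate is 1/12 per hour.
Known contribution: 1/24 + 1/48 = (2 + 1)/48 = 3/48 = 1/16 per hour.
So Gardener E's rate is 1/12 − 1/16 = 1/48, meaning 48 hours alone.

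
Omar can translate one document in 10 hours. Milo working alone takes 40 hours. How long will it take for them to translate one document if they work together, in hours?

8 hours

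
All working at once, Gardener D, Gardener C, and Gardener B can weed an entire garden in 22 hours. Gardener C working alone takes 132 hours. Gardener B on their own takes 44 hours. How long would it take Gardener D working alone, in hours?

Combined rate is 1/22 per hour.
Known contribution: 1/132 + 1/44 = (1 + 3)/132 = 4/132 = 1/33 per hour.
So Gardener D's rate is 1/22 − 1/33 = 1/66, meaning 66 hours alone.

66 hours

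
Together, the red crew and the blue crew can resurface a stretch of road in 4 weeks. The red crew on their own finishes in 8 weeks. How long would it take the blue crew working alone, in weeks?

8 weeks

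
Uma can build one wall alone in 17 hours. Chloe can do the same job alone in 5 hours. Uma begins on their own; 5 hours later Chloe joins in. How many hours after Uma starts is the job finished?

85/11 hours

In the first 5 hours Uma alone does 5/17 of the job, leaving 12/17.
Once everyone is working, combined rate: 1/17 + 1/5 = (5 + 17)/85 = 22/85 per hour.
Remaining 12/17 at 22/85 per hour takes 30/11 hours.
Total from the start = 5 + 30/11 = 85/11 hours.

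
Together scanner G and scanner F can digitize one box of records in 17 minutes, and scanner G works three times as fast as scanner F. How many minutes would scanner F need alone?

Let scanner F's rate be r; then scanner G's rate is 3r, so together (3 + 1)r = 4r = 1/17.
Thus r = 1/68 per minute.
Scanner F alone: 68 minutes; scanner G alone: 68/3 minutes.

68 minutes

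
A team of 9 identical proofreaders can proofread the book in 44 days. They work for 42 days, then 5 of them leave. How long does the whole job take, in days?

One proofreader does 1/396 of the job per day.
After 42 days with 9 proofreaders, 21/22 is done (1/22 left).
With 4 proofreaders the rate is 4/396 = 1/99, so the rest takes 1/22 ÷ 1/99 = 9/2 days.
Total = 42 + 9/2 = 93/2 days.

93/2 days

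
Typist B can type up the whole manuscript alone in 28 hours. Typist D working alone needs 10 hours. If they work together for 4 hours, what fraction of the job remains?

16/35

Combined rate: 1/28 + 1/10 = (5 + 14)/140 = 19/140 per hour.
In 4 hours they complete 4·19/140 = 19/35 of the job.
So 16/35 remains.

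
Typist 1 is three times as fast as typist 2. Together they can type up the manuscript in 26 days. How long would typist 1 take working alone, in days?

104/3 days

Let typist 2's rate be r; then typist 1's rate is 3r, so together (3 + 1)r = 4r = 1/26.
Thus r = 1/104 per day.
Typist 2 alone: 104 days; typist 1 alone: 104/3 days.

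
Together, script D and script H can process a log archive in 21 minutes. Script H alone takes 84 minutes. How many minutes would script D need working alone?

28 minutes

Combined rate is 1/21 per minute.
Known contribution: 1/84 per minute.
So script D's rate is 1/21 − 1/84 = 1/28, meaning 28 minutes alone.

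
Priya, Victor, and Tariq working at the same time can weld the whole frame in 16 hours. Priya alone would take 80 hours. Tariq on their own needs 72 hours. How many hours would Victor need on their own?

360/13 hours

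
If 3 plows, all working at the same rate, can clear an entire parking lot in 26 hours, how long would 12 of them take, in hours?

Total work is 3·26 = 78 plow-hours.
With 12 plows: 78/12 = 13/2 hours.

13/2 hours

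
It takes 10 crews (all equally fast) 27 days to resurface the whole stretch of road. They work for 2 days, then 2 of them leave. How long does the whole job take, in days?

133/4 days

One crew does 1/270 of the job per day.
After 2 days with 10 crews, 2/27 is done (25/27 left).
With 8 crews the rate is 8/270 = 4/135, so the rest takes 25/27 ÷ 4/135 = 125/4 days.
Total = 2 + 125/4 = 133/4 days.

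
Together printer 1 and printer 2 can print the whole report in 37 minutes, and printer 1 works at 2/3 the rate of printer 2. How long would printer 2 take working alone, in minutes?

185/3 minutes

Let printer 2's rate be r; then printer 1's rate is (2/3)r, so together (2/3 + 1)r = (5/3)r = 1/37.
Thus r = 3/185 per minute.
Printer 2 alone: 185/3 minutes; printer 1 alone: 185/2 minutes.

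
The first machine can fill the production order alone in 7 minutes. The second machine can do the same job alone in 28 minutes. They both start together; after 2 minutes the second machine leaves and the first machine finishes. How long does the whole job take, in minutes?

In the first 2 minutes the combined rate is 5/28, so 5/14 of the job is done, leaving 9/14.
After the second machine leaves the rate is 1/7 per minute; the remaining 9/14 takes 9/2 minutes.
Total = 2 + 9/2 = 13/2 minutes.

13/2 minutes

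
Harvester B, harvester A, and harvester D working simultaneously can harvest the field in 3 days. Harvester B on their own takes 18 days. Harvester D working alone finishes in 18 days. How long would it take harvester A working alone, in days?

9/2 days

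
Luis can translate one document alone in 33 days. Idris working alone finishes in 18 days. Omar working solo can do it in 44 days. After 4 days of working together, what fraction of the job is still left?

56/99

Combined rate: 1/33 + 1/18 + 1/44 = (12 + 22 + 9)/396 = 43/396 per day.
In 4 days they complete 4·43/396 = 43/99 of the job.
So 56/99 remains.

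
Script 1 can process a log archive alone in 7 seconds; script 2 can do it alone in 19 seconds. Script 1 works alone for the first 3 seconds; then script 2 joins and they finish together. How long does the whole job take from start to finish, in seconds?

In 3 seconds script 1 does 3/7 of the job, leaving 4/7.
Script 1 and script 2 together work at 26/133 per second, so finishing takes 4/7 ÷ 26/133 = 38/13 seconds.
Total time = 3 + 38/13 = 77/13 seconds.

77/13 seconds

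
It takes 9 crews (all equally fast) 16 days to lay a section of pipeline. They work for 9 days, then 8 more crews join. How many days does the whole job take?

One crew does 1/144 of the job per day.
After 9 days with 9 crews, 9/16 is done (7/16 left).
With 17 crews the rate is 17/144, so the rest takes 7/16 ÷ 17/144 = 63/17 days.
Total = 9 + 63/17 = 216/17 days.

216/17 days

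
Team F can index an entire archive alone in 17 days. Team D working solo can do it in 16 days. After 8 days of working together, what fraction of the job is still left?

Combined rate: 1/17 + 1/16 = (16 + 17)/272 = 33/272 per day.
In 8 days they complete 8·33/272 = 33/34 of the job.
So 1/34 remains.

1/34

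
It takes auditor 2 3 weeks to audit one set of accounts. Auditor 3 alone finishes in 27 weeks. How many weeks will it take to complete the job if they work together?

27/10 weeks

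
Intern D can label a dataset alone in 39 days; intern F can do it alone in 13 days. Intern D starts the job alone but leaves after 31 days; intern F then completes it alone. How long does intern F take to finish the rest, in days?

8/3 days

In 31 days intern D does 31/39 of the job, leaving 8/39.
Intern F works at 1/13 per day, so finishing takes 8/39 ÷ 1/13 = 8/3 days.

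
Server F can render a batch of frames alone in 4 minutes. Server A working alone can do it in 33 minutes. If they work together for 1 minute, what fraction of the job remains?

95/132

Combined rate: 1/4 + 1/33 = (33 + 4)/132 = 37/132 per minute.
In 1 minute they complete 1·37/132 = 37/132 of the job.
So 95/132 remains.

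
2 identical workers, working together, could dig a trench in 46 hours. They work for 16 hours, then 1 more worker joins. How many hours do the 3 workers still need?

20 hours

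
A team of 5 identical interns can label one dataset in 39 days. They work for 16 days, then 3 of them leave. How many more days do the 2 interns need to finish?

One intern does 1/195 of the job per day.
After 16 days with 5 interns, 16/39 is done (23/39 left).
With 2 interns the rate is 2/195, so the rest takes 23/39 ÷ 2/195 = 115/2 days.

115/2 days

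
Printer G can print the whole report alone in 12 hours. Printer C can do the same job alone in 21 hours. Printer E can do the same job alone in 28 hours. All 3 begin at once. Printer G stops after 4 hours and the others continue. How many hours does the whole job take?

In the first 4 hours the combined rate is 1/6, so 2/3 of the job is done, leaving 1/3.
After printer G leaves the rate is 1/12 per hour; the remaining 1/3 takes 4 hours.
Total = 4 + 4 = 8 hours.

8 hours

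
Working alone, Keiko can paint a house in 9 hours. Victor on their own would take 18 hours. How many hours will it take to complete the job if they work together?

With two workers the combined time is the product over the sum: 9·18/(9+18) = 162/27 = 6 hours.

6 hours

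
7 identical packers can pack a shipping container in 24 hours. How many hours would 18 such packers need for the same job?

Total work is 7·24 = 168 packer-hours.
With 18 packers: 168/18 = 28/3 hours.

28/3 hours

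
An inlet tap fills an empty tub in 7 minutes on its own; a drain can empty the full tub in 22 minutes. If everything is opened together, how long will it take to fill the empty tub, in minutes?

Net rate = 1/7 − 1/22 = (22 − 7)/154 = 15/154 per minute.
Filling time = 1 ÷ (15/154) = 154/15 minutes.

154/15 minutes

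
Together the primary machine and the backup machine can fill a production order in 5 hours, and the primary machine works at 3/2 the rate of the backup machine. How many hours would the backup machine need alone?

Let the backup machine's rate be r; then the primary machine's rate is (3/2)r, so together (3/2 + 1)r = (5/2)r = 1/5.
Thus r = 2/25 per hour.
The backup machine alone: 25/2 hours; the primary machine alone: 25/3 hours.

25/2 hours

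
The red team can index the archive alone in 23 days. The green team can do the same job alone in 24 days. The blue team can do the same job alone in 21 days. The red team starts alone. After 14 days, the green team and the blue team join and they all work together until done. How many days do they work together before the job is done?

56/19 days

In the first 14 days the red team alone does 14/23 of the job, leaving 9/23.
Once everyone is working, combined rate: 1/23 + 1/24 + 1/21 = (168 + 161 + 184)/3864 = 513/3864 = 171/1288 per day.
Remaining 9/23 at 171/1288 per day takes 56/19 days.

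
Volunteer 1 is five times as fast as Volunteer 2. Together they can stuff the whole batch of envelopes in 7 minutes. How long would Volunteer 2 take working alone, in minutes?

Let Volunteer 2's rate be r; then Volunteer 1's rate is 5r, so together (5 + 1)r = 6r = 1/7.
Thus r = 1/42 per minute.
Volunteer 2 alone: 42 minutes; Volunteer 1 alone: 42/5 minutes.

42 minutes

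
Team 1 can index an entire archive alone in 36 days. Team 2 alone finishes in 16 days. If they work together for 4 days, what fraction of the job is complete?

Combined rate: 1/36 + 1/16 = (4 + 9)/144 = 13/144 per day.
In 4 days they complete 4·13/144 = 13/36 of the job.

13/36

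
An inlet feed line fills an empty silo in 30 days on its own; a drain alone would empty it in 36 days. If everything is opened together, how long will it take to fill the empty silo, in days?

Net rate = 1/30 − 1/36 = (6 − 5)/180 = 1/180 per day.
Filling time = 1 ÷ (1/180) = 180 days.

180 days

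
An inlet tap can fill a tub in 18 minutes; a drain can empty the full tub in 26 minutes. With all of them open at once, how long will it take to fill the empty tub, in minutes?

117/2 minutes

Net rate = 1/18 − 1/26 = (13 − 9)/234 = 4/234 = 2/117 per minute.
Filling time = 1 ÷ (2/117) = 117/2 minutes.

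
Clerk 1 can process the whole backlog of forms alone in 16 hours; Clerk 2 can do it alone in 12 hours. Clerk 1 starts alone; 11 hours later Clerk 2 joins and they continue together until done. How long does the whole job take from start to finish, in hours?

92/7 hours

In 11 hours Clerk 1 does 11/16 of the job, leaving 5/16.
Clerk 1 and Clerk 2 together work at 7/48 per hour, so finishing takes 5/16 ÷ 7/48 = 15/7 hours.
Total time = 11 + 15/7 = 92/7 hours.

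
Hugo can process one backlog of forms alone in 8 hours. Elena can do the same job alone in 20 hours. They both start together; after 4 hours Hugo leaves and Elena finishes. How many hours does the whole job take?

In the first 4 hours the combined rate is 7/40, so 7/10 of the job is done, leaving 3/10.
After Hugo leaves the rate is 1/20 per hour; the remaining 3/10 takes 6 hours.
Total = 4 + 6 = 10 hours.

10 hours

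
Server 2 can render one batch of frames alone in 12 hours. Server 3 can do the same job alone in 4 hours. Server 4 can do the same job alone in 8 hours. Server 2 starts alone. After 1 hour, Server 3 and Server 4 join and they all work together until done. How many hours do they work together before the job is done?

2 hours

In the first 1 hour Server 2 alone does 1/12 of the job, leaving 11/12.
Once everyone is working, combined rate: 1/12 + 1/4 + 1/8 = (2 + 6 + 3)/24 = 11/24 per hour.
Remaining 11/12 at 11/24 per hour takes 2 hours.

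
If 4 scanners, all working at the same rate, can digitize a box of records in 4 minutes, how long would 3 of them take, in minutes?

Total work is 4·4 = 16 scanner-minutes.
With 3 scanners: 16/3 minutes.

16/3 minutes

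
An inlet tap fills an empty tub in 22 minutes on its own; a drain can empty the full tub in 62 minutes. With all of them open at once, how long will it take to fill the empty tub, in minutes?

341/10 minutes

Net rate = 1/22 − 1/62 = (31 − 11)/682 = 20/682 = 10/341 per minute.
Filling time = 1 ÷ (10/341) = 341/10 minutes.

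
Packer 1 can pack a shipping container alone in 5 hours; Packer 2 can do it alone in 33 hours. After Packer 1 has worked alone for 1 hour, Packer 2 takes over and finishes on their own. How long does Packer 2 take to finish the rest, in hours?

In 1 hour Packer 1 does 1/5 of the job, leaving 4/5.
Packer 2 works at 1/33 per hour, so finishing takes 4/5 ÷ 1/33 = 132/5 hours.

132/5 hours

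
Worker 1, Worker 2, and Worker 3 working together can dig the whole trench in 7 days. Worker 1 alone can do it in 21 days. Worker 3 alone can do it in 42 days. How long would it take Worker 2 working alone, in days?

Combined rate is 1/7 per day.
Known contribution: 1/21 + 1/42 = (2 + 1)/42 = 3/42 = 1/14 per day.
So Worker 2's rate is 1/7 − 1/14 = 1/14, meaning 14 days alone.

14 days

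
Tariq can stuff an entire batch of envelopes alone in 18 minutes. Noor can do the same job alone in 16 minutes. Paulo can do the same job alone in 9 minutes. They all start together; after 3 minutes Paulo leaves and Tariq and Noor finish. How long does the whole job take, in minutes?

In the first 3 minutes the combined rate is 11/48, so 11/16 of the job is done, leaving 5/16.
After Paulo leaves the rate is 17/144 per minute; the remaining 5/16 takes 45/17 minutes.
Total = 3 + 45/17 = 96/17 minutes.

96/17 minutes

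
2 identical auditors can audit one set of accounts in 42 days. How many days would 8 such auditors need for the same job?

21/2 days

Total work is 2·42 = 84 auditor-days.
With 8 auditors: 84/8 = 21/2 days.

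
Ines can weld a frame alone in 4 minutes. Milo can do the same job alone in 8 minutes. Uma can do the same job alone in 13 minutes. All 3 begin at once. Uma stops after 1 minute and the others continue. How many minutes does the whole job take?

In the first 1 minute the combined rate is 47/104, so 47/104 of the job is done, leaving 57/104.
After Uma leaves the rate is 3/8 per minute; the remaining 57/104 takes 19/13 minutes.
Total = 1 + 19/13 = 32/13 minutes.

32/13 minutes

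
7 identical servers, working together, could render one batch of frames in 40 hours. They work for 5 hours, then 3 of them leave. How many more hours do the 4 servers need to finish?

245/4 hours

One server does 1/280 of the job per hour.
After 5 hours with 7 servers, 1/8 is done (7/8 left).
With 4 servers the rate is 4/280 = 1/70, so the rest takes 7/8 ÷ 1/70 = 245/4 hours.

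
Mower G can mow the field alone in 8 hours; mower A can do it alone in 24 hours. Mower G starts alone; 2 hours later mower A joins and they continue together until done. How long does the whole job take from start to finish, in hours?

13/2 hours

In 2 hours mower G does 2/8 = 1/4 of the job, leaving 3/4.
Mower G and mower A together work at 1/6 per hour, so finishing takes 3/4 ÷ 1/6 = 9/2 hours.
Total time = 2 + 9/2 = 13/2 hours.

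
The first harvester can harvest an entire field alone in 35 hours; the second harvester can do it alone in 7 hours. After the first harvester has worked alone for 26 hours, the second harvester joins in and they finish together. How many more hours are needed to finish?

3/2 hours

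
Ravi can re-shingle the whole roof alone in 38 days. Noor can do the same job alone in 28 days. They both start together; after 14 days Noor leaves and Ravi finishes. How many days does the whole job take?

19 days

In the first 14 days the combined rate is 33/532, so 33/38 of the job is done, leaving 5/38.
After Noor leaves the rate is 1/38 per day; the remaining 5/38 takes 5 days.
Total = 14 + 5 = 19 days.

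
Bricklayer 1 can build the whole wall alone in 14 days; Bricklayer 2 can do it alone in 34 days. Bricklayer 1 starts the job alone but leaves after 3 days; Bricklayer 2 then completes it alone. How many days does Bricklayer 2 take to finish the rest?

In 3 days Bricklayer 1 does 3/14 of the job, leaving 11/14.
Bricklayer 2 works at 1/34 per day, so finishing takes 11/14 ÷ 1/34 = 187/7 days.

187/7 days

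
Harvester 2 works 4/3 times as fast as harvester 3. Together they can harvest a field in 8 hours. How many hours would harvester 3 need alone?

56/3 hours

Let harvester 3's rate be r; then harvester 2's rate is (4/3)r, so together (4/3 + 1)r = (7/3)r = 1/8.
Thus r = 3/56 per hour.
Harvester 3 alone: 56/3 hours; harvester 2 alone: 14 hours.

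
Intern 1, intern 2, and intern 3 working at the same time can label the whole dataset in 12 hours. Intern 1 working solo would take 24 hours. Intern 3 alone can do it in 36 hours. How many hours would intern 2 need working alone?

Combined rate is 1/12 per hour.
Known contribution: 1/24 + 1/36 = (3 + 2)/72 = 5/72 per hour.
So intern 2's rate is 1/12 − 5/72 = 1/72, meaning 72 hours alone.

72 hours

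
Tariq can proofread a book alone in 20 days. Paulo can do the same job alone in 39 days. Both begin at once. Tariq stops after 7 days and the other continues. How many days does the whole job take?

507/20 days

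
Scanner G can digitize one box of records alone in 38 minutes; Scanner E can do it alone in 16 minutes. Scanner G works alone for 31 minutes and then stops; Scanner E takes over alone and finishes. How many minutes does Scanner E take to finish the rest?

In 31 minutes Scanner G does 31/38 of the job, leaving 7/38.
Scanner E works at 1/16 per minute, so finishing takes 7/38 ÷ 1/16 = 56/19 minutes.

56/19 minutes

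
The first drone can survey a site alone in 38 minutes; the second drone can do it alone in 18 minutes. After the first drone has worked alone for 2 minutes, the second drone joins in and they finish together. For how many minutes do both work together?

81/7 minutes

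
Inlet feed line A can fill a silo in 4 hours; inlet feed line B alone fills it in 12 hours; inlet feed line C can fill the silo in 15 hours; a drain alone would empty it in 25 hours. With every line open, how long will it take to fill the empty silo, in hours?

25/9 hours

Net rate = 1/4 + 1/12 + 1/15 − 1/25 = (75 + 25 + 20 − 12)/300 = 108/300 = 9/25 per hour.
Filling time = 1 ÷ (9/25) = 25/9 hours.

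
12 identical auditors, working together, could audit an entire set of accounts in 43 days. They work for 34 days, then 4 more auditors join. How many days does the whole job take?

One auditor does 1/516 of the job per day.
After 34 days with 12 auditors, 34/43 is done (9/43 left).
With 16 auditors the rate is 16/516 = 4/129, so the rest takes 9/43 ÷ 4/129 = 27/4 days.
Total = 34 + 27/4 = 163/4 days.

163/4 days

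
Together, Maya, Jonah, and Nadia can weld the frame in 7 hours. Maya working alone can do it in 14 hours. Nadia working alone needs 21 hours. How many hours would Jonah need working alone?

42 hours

Combined rate is 1/7 per hour.
Known contribution: 1/14 + 1/21 = (3 + 2)/42 = 5/42 per hour.
So Jonah's rate is 1/7 − 5/42 = 1/42, meaning 42 hours alone.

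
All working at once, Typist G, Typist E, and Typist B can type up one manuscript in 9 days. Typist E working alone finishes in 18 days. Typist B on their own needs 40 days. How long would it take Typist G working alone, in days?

Combined rate is 1/9 per day.
Known contribution: 1/18 + 1/40 = (20 + 9)/360 = 29/360 per day.
So Typist G's rate is 1/9 − 29/360 = 11/360, meaning 360/11 days alone.

360/11 days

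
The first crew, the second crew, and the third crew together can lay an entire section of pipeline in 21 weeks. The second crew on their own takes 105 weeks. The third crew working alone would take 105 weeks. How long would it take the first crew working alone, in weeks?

35 weeks

Combined rate is 1/21 per week.
Known contribution: 1/105 + 1/105 = (1 + 1)/105 = 2/105 per week.
So the first crew's rate is 1/21 − 2/105 = 1/35, meaning 35 weeks alone.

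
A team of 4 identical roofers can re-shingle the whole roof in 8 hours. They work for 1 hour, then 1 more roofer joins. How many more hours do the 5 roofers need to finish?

One roofer does 1/32 of the job per hour.
After 1 hour with 4 roofers, 1/8 is done (7/8 left).
With 5 roofers the rate is 5/32, so the rest takes 7/8 ÷ 5/32 = 28/5 hours.

28/5 hours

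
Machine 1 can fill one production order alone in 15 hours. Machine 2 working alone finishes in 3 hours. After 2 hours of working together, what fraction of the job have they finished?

Combined rate: 1/15 + 1/3 = (1 + 5)/15 = 6/15 = 2/5 per hour.
In 2 hours they complete 2·2/5 = 4/5 of the job.

4/5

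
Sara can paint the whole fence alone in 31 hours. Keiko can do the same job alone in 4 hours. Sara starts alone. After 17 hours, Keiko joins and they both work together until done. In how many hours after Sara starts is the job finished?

93/5 hours

In the first 17 hours Sara alone does 17/31 of the job, leaving 14/31.
Once everyone is working, combined rate: 1/31 + 1/4 = (4 + 31)/124 = 35/124 per hour.
Remaining 14/31 at 35/124 per hour takes 8/5 hours.
Total from the start = 17 + 8/5 = 93/5 hours.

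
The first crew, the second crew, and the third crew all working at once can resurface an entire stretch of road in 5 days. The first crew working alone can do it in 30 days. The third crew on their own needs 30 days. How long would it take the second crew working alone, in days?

15/2 days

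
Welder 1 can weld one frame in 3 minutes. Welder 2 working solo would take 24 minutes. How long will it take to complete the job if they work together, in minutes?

Combined rate: 1/3 + 1/24 = (8 + 1)/24 = 9/24 = 3/8 per minute.
Time = 1 ÷ (3/8) = 8/3 minutes.

8/3 minutes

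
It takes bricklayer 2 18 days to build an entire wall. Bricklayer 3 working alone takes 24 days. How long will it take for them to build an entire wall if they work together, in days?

With two workers the combined time is the product over the sum: 18·24/(18+24) = 432/42 = 72/7 days.

72/7 days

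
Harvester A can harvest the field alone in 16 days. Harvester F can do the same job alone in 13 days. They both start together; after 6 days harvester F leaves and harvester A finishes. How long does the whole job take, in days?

112/13 days

In the first 6 days the combined rate is 29/208, so 87/104 of the job is done, leaving 17/104.
After harvester F leaves the rate is 1/16 per day; the remaining 17/104 takes 34/13 days.
Total = 6 + 34/13 = 112/13 days.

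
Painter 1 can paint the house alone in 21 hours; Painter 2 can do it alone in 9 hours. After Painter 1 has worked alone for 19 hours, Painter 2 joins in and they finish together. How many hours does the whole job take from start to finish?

98/5 hours

In 19 hours Painter 1 does 19/21 of the job, leaving 2/21.
Painter 1 and Painter 2 together work at 10/63 per hour, so finishing takes 2/21 ÷ 10/63 = 3/5 hours.
Total time = 19 + 3/5 = 98/5 hours.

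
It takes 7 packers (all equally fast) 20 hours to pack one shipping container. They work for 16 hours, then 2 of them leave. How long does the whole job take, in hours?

One packer does 1/140 of the job per hour.
After 16 hours with 7 packers, 4/5 is done (1/5 left).
With 5 packers the rate is 5/140 = 1/28, so the rest takes 1/5 ÷ 1/28 = 28/5 hours.
Total = 16 + 28/5 = 108/5 hours.

108/5 hours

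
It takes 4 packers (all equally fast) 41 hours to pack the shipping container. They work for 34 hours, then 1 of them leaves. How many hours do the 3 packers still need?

28/3 hours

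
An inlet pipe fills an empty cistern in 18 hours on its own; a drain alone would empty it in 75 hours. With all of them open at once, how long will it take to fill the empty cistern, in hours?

Net rate = 1/18 − 1/75 = (25 − 6)/450 = 19/450 per hour.
Filling time = 1 ÷ (19/450) = 450/19 hours.

450/19 hours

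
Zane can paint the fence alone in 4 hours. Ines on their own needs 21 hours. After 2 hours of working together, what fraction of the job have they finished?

25/42

Combined rate: 1/4 + 1/21 = (21 + 4)/84 = 25/84 per hour.
In 2 hours they complete 2·25/84 = 25/42 of the job.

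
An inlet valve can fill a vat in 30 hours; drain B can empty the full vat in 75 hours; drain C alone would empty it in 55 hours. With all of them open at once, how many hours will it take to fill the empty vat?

550 hours

Net rate = 1/30 − 1/75 − 1/55 = (55 − 22 − 30)/1650 = 3/1650 = 1/550 per hour.
Filling time = 1 ÷ (1/550) = 550 hours.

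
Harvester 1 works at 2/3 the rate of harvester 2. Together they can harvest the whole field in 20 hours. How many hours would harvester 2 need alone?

100/3 hours

Let harvester 2's rate be r; then harvester 1's rate is (2/3)r, so together (2/3 + 1)r = (5/3)r = 1/20.
Thus r = 3/100 per hour.
Harvester 2 alone: 100/3 hours; harvester 1 alone: 50 hours.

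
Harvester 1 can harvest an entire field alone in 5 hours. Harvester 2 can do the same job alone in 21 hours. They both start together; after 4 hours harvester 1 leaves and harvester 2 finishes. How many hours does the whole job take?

21/5 hours

In the first 4 hours the combined rate is 26/105, so 104/105 of the job is done, leaving 1/105.
After harvester 1 leaves the rate is 1/21 per hour; the remaining 1/105 takes 1/5 hours.
Total = 4 + 1/5 = 21/5 hours.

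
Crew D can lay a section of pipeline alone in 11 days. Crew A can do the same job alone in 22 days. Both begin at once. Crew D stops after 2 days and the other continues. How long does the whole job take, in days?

In the first 2 days the combined rate is 3/22, so 3/11 of the job is done, leaving 8/11.
After crew D leaves the rate is 1/22 per day; the remaining 8/11 takes 16 days.
Total = 2 + 16 = 18 days.

18 days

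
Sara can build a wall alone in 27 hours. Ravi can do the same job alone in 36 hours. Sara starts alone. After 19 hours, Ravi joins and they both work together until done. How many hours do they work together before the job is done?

32/7 hours

In the first 19 hours Sara alone does 19/27 of the job, leaving 8/27.
Once everyone is working, combined rate: 1/27 + 1/36 = (4 + 3)/108 = 7/108 per hour.
Remaining 8/27 at 7/108 per hour takes 32/7 hours.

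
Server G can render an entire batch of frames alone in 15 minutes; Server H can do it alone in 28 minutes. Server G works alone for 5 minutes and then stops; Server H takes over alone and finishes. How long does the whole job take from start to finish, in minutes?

71/3 minutes

In 5 minutes Server G does 5/15 = 1/3 of the job, leaving 2/3.
Server H works at 1/28 per minute, so finishing takes 2/3 ÷ 1/28 = 56/3 minutes.
Total time = 5 + 56/3 = 71/3 minutes.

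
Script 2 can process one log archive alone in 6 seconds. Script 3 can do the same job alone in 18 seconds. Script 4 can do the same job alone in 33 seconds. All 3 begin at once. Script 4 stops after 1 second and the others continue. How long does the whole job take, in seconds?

48/11 seconds

In the first 1 second the combined rate is 25/99, so 25/99 of the job is done, leaving 74/99.
After script 4 leaves the rate is 2/9 per second; the remaining 74/99 takes 37/11 seconds.
Total = 1 + 37/11 = 48/11 seconds.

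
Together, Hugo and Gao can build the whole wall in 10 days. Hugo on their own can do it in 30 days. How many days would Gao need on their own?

15 days

Combined rate is 1/10 per day.
Known contribution: 1/30 per day.
So Gao's rate is 1/10 − 1/30 = 1/15, meaning 15 days alone.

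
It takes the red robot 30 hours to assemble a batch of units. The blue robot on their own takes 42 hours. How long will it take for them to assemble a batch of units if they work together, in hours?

35/2 hours

With two workers the combined time is the product over the sum: 30·42/(30+42) = 1260/72 = 35/2 hours.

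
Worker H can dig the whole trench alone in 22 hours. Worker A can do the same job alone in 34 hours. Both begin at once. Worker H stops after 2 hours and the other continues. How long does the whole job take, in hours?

340/11 hours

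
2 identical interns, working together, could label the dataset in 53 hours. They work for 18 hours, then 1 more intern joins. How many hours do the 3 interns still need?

One intern does 1/106 of the job per hour.
After 18 hours with 2 interns, 18/53 is done (35/53 left).
With 3 interns the rate is 3/106, so the rest takes 35/53 ÷ 3/106 = 70/3 hours.

70/3 hours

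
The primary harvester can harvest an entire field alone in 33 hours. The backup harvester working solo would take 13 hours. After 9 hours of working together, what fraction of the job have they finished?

138/143

Combined rate: 1/33 + 1/13 = (13 + 33)/429 = 46/429 per hour.
In 9 hours they complete 9·46/429 = 138/143 of the job.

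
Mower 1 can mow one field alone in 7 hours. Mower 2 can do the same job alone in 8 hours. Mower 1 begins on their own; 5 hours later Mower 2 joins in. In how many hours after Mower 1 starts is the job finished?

91/15 hours

In the first 5 hours Mower 1 alone does 5/7 of the job, leaving 2/7.
Once everyone is working, combined rate: 1/7 + 1/8 = (8 + 7)/56 = 15/56 per hour.
Remaining 2/7 at 15/56 per hour takes 16/15 hours.
Total from the start = 5 + 16/15 = 91/15 hours.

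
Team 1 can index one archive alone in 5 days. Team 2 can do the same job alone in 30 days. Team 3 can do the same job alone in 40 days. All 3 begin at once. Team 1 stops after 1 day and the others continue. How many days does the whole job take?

In the first 1 day the combined rate is 31/120, so 31/120 of the job is done, leaving 89/120.
After team 1 leaves the rate is 7/120 per day; the remaining 89/120 takes 89/7 days.
Total = 1 + 89/7 = 96/7 days.

96/7 days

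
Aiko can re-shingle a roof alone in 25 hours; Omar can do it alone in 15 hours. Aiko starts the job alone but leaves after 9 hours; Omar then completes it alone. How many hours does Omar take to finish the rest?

48/5 hours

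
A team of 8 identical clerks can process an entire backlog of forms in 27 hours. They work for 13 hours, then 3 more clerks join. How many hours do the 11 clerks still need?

112/11 hours

One clerk does 1/216 of the job per hour.
After 13 hours with 8 clerks, 13/27 is done (14/27 left).
With 11 clerks the rate is 11/216, so the rest takes 14/27 ÷ 11/216 = 112/11 hours.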